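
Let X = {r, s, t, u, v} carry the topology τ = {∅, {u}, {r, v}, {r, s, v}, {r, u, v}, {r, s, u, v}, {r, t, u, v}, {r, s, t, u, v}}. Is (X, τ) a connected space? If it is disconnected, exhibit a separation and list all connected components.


(X, τ) is connected.

Find clopen sets (U ∈ τ with X ∖ U ∈ τ):
  U = ∅, X ∖ U = {r, s, t, u, v} — both open, so U is clopen.
  U = {r, s, t, u, v}, X ∖ U = ∅ — both open, so U is clopen.
Only trivial clopens (∅ and X) exist, so (X, τ) is connected.
Compute connected components by grouping points that agree on all clopens:
  component: {r, s, t, u, v}


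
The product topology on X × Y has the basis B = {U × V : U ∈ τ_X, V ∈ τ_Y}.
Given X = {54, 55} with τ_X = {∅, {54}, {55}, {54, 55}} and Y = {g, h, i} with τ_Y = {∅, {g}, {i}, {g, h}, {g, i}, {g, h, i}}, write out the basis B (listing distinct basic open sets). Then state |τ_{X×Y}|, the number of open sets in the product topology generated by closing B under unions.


Basis B = {∅ × ∅, {54} × {g}, {54} × {i}, {55} × {g}, {55} × {i}, {54} × {g, h}, {54} × {g, i}, {54, 55} × {g}, {54, 55} × {i}, {55} × {g, h}, {55} × {g, i}, {54} × {g, h, i}, {55} × {g, h, i}, {54, 55} × {g, h}, {54, 55} × {g, i}, {54, 55} × {g, h, i}}; |τ_{X×Y}| = 36.

Enumerate products U × V with U ∈ τ_X, V ∈ τ_Y (deduplicated):
  ∅ × ∅ = {} (∅)
  {54} × {g} = {(54,g)}
  {54} × {i} = {(54,i)}
  {55} × {g} = {(55,g)}
  {55} × {i} = {(55,i)}
  {54} × {g, h} = {(54,g), (54,h)}
  {54} × {g, i} = {(54,g), (54,i)}
  {54, 55} × {g} = {(54,g), (55,g)}
  {54, 55} × {i} = {(54,i), (55,i)}
  {55} × {g, h} = {(55,g), (55,h)}
  {55} × {g, i} = {(55,g), (55,i)}
  {54} × {g, h, i} = {(54,g), (54,h), (54,i)}
  {55} × {g, h, i} = {(55,g), (55,h), (55,i)}
  {54, 55} × {g, h} = {(54,g), (54,h), (55,g), (55,h)}
  {54, 55} × {g, i} = {(54,g), (54,i), (55,g), (55,i)}
  {54, 55} × {g, h, i} = {(54,g), (54,h), (54,i), (55,g), (55,h), (55,i)}
These 16 distinct sets form the basis B.
Close under arbitrary unions to get τ_{X×Y}; counting gives |τ_{X×Y}| = 36.


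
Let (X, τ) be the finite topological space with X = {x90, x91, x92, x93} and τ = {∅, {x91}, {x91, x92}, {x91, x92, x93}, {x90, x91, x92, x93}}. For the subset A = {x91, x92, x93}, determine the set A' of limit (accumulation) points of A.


A' = {x90, x92, x93}

For each x ∈ X, list the open sets U ∈ τ with x ∈ U, then check whether U ∩ (A ∖ {x}) ≠ ∅ for every such U.
  x = x90: opens ∋ x are {x90, x91, x92, x93}; each meets A ∖ {x90}, so x IS a limit point.
  x = x91: open {x91} ∋ x has {x91} ∩ (A ∖ {x91}) = ∅, so x is NOT a limit point.
  x = x92: opens ∋ x are {x91, x92}, {x91, x92, x93}, {x90, x91, x92, x93}; each meets A ∖ {x92}, so x IS a limit point.
  x = x93: opens ∋ x are {x91, x92, x93}, {x90, x91, x92, x93}; each meets A ∖ {x93}, so x IS a limit point.
Collecting: A' = {x90, x92, x93}.


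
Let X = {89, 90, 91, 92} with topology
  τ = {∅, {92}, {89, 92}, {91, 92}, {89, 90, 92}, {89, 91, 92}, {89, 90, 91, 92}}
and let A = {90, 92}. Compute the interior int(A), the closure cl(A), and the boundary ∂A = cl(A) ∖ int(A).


int(A) = {92}, cl(A) = {89, 90, 91, 92}, ∂A = {89, 90, 91}.

Closed sets in (X, τ) are complements of opens:
  closed(X, τ) = {∅, {90}, {91}, {89, 90}, {90, 91}, {89, 90, 91}, {89, 90, 91, 92}}.
int(A) = ⋃ {U ∈ τ : U ⊆ A}. Opens contained in A: ∅, {92}.
Taking the union of these: int(A) = {92}.
cl(A) = ⋂ {C closed : A ⊆ C}. Closed sets containing A: {89, 90, 91, 92}.
Intersecting these: cl(A) = {89, 90, 91, 92}.
∂A = cl(A) ∖ int(A) = {89, 90, 91, 92} ∖ {92} = {89, 90, 91}.


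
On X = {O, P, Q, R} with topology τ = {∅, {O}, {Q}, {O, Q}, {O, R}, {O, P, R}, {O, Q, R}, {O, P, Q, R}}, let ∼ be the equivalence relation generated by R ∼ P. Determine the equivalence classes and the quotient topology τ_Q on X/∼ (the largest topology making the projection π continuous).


X/∼ = {[O], [P=R], [Q]}; |τ_Q| = 6.

Equivalence classes: [O], [P=R], [Q].
Quotient map π: X → X/∼ sends O ↦ [O], P ↦ [P=R], Q ↦ [Q], R ↦ [P=R].
For each subset V ⊆ X/∼, compute π^{-1}(V) ⊆ X and check whether π^{-1}(V) ∈ τ. V is open in τ_Q iff π^{-1}(V) ∈ τ.
  V = {}: π^{-1}(V) = ∅ ∈ τ ✓.
  V = {[O]}: π^{-1}(V) = {O} ∈ τ ✓.
  V = {[P=R]}: π^{-1}(V) = {P, R} ∉ τ ✗.
  V = {[O], [P=R]}: π^{-1}(V) = {O, P, R} ∈ τ ✓.
  V = {[Q]}: π^{-1}(V) = {Q} ∈ τ ✓.
  V = {[O], [Q]}: π^{-1}(V) = {O, Q} ∈ τ ✓.
  V = {[P=R], [Q]}: π^{-1}(V) = {P, Q, R} ∉ τ ✗.
  V = {[O], [P=R], [Q]}: π^{-1}(V) = {O, P, Q, R} ∈ τ ✓.
Open sets in the quotient: τ_Q = {{}, {[O]}, {[O], [P=R]}, {[Q]}, {[O], [Q]}, {[O], [P=R], [Q]}} (6 elements).


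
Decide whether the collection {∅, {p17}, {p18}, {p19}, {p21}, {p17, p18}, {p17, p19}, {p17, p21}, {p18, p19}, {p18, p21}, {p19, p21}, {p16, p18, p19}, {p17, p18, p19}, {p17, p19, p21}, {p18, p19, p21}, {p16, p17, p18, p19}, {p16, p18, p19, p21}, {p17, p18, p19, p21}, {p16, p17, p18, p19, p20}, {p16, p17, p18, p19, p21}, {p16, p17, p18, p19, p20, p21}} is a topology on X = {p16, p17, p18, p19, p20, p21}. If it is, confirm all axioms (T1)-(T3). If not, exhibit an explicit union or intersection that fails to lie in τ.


τ is NOT a topology on X.

Axiom (T1): ∅ ∈ τ? Yes; X ∈ τ? Yes.
Axiom (T2/T3): check pairwise unions and intersections of members of τ.
Counterexample for (T2): {p17} ∪ {p18, p21} = {p17, p18, p21} ∉ τ. Therefore τ is NOT a topology.


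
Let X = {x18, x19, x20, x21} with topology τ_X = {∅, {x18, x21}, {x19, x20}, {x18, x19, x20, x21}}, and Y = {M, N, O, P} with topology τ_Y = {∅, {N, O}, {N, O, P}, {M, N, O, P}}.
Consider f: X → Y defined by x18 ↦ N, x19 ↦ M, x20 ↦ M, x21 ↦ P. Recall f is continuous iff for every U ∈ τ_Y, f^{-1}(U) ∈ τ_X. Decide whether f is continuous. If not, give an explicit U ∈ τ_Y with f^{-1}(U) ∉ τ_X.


f is NOT continuous.

Compute f^{-1}(U) for each U ∈ τ_Y:
  U = ∅: f^{-1}(U) = ∅ ∈ τ_X ✓.
  U = {N, O}: f^{-1}(U) = {x18} ∉ τ_X ✗.
  U = {N, O, P}: f^{-1}(U) = {x18, x21} ∈ τ_X ✓.
  U = {M, N, O, P}: f^{-1}(U) = {x18, x19, x20, x21} ∈ τ_X ✓.
Found U = {N, O} with f^{-1}(U) = {x18} not in τ_X. Therefore f is NOT continuous.


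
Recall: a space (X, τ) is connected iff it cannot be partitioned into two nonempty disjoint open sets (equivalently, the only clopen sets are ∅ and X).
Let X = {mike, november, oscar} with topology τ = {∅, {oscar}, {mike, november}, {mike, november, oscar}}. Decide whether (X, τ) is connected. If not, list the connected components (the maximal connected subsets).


(X, τ) is disconnected; components = [{oscar}, {mike, november}].

Find clopen sets (U ∈ τ with X ∖ U ∈ τ):
  U = ∅, X ∖ U = {mike, november, oscar} — both open, so U is clopen.
  U = {oscar}, X ∖ U = {mike, november} — both open, so U is clopen.
  U = {mike, november}, X ∖ U = {oscar} — both open, so U is clopen.
  U = {mike, november, oscar}, X ∖ U = ∅ — both open, so U is clopen.
Nontrivial clopen(s) exist: e.g. {mike, november}. So (X, τ) is disconnected.
Compute connected components by grouping points that agree on all clopens:
  component: {oscar}
  component: {mike, november}


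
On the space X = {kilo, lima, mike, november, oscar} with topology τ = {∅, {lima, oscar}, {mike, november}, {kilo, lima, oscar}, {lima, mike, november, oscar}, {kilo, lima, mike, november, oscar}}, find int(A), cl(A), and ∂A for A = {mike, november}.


int(A) = {mike, november}, cl(A) = {mike, november}, ∂A = ∅.

Closed sets in (X, τ) are complements of opens:
  closed(X, τ) = {∅, {kilo}, {mike, november}, {kilo, lima, oscar}, {kilo, mike, november}, {kilo, lima, mike, november, oscar}}.
int(A) = ⋃ {U ∈ τ : U ⊆ A}. Opens contained in A: ∅, {mike, november}.
Taking the union of these: int(A) = {mike, november}.
cl(A) = ⋂ {C closed : A ⊆ C}. Closed sets containing A: {mike, november}, {kilo, mike, november}, {kilo, lima, mike, november, oscar}.
Intersecting these: cl(A) = {mike, november}.
∂A = cl(A) ∖ int(A) = {mike, november} ∖ {mike, november} = ∅.


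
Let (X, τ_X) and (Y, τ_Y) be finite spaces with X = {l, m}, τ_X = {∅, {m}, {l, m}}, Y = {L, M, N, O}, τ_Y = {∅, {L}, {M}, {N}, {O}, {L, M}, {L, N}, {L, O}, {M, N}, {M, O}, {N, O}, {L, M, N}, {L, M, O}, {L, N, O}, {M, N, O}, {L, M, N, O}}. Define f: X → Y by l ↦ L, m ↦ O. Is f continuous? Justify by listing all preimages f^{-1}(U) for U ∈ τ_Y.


f is NOT continuous.

Compute f^{-1}(U) for each U ∈ τ_Y:
  U = ∅: f^{-1}(U) = ∅ ∈ τ_X ✓.
  U = {L}: f^{-1}(U) = {l} ∉ τ_X ✗.
  U = {M}: f^{-1}(U) = ∅ ∈ τ_X ✓.
  U = {N}: f^{-1}(U) = ∅ ∈ τ_X ✓.
  U = {O}: f^{-1}(U) = {m} ∈ τ_X ✓.
  U = {L, M}: f^{-1}(U) = {l} ∉ τ_X ✗.
  U = {L, N}: f^{-1}(U) = {l} ∉ τ_X ✗.
  U = {L, O}: f^{-1}(U) = {l, m} ∈ τ_X ✓.
  U = {M, N}: f^{-1}(U) = ∅ ∈ τ_X ✓.
  U = {M, O}: f^{-1}(U) = {m} ∈ τ_X ✓.
  U = {N, O}: f^{-1}(U) = {m} ∈ τ_X ✓.
  U = {L, M, N}: f^{-1}(U) = {l} ∉ τ_X ✗.
  U = {L, M, O}: f^{-1}(U) = {l, m} ∈ τ_X ✓.
  U = {L, N, O}: f^{-1}(U) = {l, m} ∈ τ_X ✓.
  U = {M, N, O}: f^{-1}(U) = {m} ∈ τ_X ✓.
  U = {L, M, N, O}: f^{-1}(U) = {l, m} ∈ τ_X ✓.
Found U = {L} with f^{-1}(U) = {l} not in τ_X. Therefore f is NOT continuous.


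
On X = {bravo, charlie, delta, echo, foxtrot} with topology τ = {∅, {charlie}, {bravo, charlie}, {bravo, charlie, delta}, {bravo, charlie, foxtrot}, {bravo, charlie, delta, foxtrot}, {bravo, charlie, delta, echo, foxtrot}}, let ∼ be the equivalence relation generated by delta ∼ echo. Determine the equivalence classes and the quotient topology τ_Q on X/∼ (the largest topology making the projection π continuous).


X/∼ = {[bravo], [charlie], [delta=echo], [foxtrot]}; |τ_Q| = 5.

Equivalence classes: [bravo], [charlie], [delta=echo], [foxtrot].
Quotient map π: X → X/∼ sends bravo ↦ [bravo], charlie ↦ [charlie], delta ↦ [delta=echo], echo ↦ [delta=echo], foxtrot ↦ [foxtrot].
For each subset V ⊆ X/∼, compute π^{-1}(V) ⊆ X and check whether π^{-1}(V) ∈ τ. V is open in τ_Q iff π^{-1}(V) ∈ τ.
  V = {}: π^{-1}(V) = ∅ ∈ τ ✓.
  V = {[bravo]}: π^{-1}(V) = {bravo} ∉ τ ✗.
  V = {[charlie]}: π^{-1}(V) = {charlie} ∈ τ ✓.
  V = {[bravo], [charlie]}: π^{-1}(V) = {bravo, charlie} ∈ τ ✓.
  V = {[delta=echo]}: π^{-1}(V) = {delta, echo} ∉ τ ✗.
  V = {[bravo], [delta=echo]}: π^{-1}(V) = {bravo, delta, echo} ∉ τ ✗.
  V = {[charlie], [delta=echo]}: π^{-1}(V) = {charlie, delta, echo} ∉ τ ✗.
  V = {[bravo], [charlie], [delta=echo]}: π^{-1}(V) = {bravo, charlie, delta, echo} ∉ τ ✗.
  V = {[foxtrot]}: π^{-1}(V) = {foxtrot} ∉ τ ✗.
  V = {[bravo], [foxtrot]}: π^{-1}(V) = {bravo, foxtrot} ∉ τ ✗.
  V = {[charlie], [foxtrot]}: π^{-1}(V) = {charlie, foxtrot} ∉ τ ✗.
  V = {[bravo], [charlie], [foxtrot]}: π^{-1}(V) = {bravo, charlie, foxtrot} ∈ τ ✓.
  V = {[delta=echo], [foxtrot]}: π^{-1}(V) = {delta, echo, foxtrot} ∉ τ ✗.
  V = {[bravo], [delta=echo], [foxtrot]}: π^{-1}(V) = {bravo, delta, echo, foxtrot} ∉ τ ✗.
  V = {[charlie], [delta=echo], [foxtrot]}: π^{-1}(V) = {charlie, delta, echo, foxtrot} ∉ τ ✗.
  V = {[bravo], [charlie], [delta=echo], [foxtrot]}: π^{-1}(V) = {bravo, charlie, delta, echo, foxtrot} ∈ τ ✓.
Open sets in the quotient: τ_Q = {{}, {[charlie]}, {[bravo], [charlie]}, {[bravo], [charlie], [foxtrot]}, {[bravo], [charlie], [delta=echo], [foxtrot]}} (5 elements).


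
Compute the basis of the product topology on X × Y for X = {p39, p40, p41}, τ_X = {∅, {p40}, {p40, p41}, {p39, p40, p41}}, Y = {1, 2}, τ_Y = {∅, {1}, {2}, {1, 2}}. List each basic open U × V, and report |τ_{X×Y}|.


Basis B = {∅ × ∅, {p40} × {1}, {p40} × {2}, {p40} × {1, 2}, {p40, p41} × {1}, {p40, p41} × {2}, {p39, p40, p41} × {1}, {p39, p40, p41} × {2}, {p40, p41} × {1, 2}, {p39, p40, p41} × {1, 2}}; |τ_{X×Y}| = 16.

Enumerate products U × V with U ∈ τ_X, V ∈ τ_Y (deduplicated):
  ∅ × ∅ = {} (∅)
  {p40} × {1} = {(p40,1)}
  {p40} × {2} = {(p40,2)}
  {p40} × {1, 2} = {(p40,1), (p40,2)}
  {p40, p41} × {1} = {(p40,1), (p41,1)}
  {p40, p41} × {2} = {(p40,2), (p41,2)}
  {p39, p40, p41} × {1} = {(p39,1), (p40,1), (p41,1)}
  {p39, p40, p41} × {2} = {(p39,2), (p40,2), (p41,2)}
  {p40, p41} × {1, 2} = {(p40,1), (p40,2), (p41,1), (p41,2)}
  {p39, p40, p41} × {1, 2} = {(p39,1), (p39,2), (p40,1), (p40,2), (p41,1), (p41,2)}
These 10 distinct sets form the basis B.
Close under arbitrary unions to get τ_{X×Y}; counting gives |τ_{X×Y}| = 16.


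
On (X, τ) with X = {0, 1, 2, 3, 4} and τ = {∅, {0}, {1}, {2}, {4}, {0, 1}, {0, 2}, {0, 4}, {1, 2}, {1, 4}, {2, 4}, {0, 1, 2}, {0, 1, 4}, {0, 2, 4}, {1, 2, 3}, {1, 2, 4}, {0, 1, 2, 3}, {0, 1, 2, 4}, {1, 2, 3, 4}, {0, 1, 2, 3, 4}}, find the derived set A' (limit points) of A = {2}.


A' = {3}

For each x ∈ X, list the open sets U ∈ τ with x ∈ U, then check whether U ∩ (A ∖ {x}) ≠ ∅ for every such U.
  x = 0: open {0} ∋ x has {0} ∩ (A ∖ {0}) = ∅, so x is NOT a limit point.
  x = 1: open {1} ∋ x has {1} ∩ (A ∖ {1}) = ∅, so x is NOT a limit point.
  x = 2: open {2} ∋ x has {2} ∩ (A ∖ {2}) = ∅, so x is NOT a limit point.
  x = 3: opens ∋ x are {1, 2, 3}, {0, 1, 2, 3}, {1, 2, 3, 4}, {0, 1, 2, 3, 4}; each meets A ∖ {3}, so x IS a limit point.
  x = 4: open {4} ∋ x has {4} ∩ (A ∖ {4}) = ∅, so x is NOT a limit point.
Collecting: A' = {3}.


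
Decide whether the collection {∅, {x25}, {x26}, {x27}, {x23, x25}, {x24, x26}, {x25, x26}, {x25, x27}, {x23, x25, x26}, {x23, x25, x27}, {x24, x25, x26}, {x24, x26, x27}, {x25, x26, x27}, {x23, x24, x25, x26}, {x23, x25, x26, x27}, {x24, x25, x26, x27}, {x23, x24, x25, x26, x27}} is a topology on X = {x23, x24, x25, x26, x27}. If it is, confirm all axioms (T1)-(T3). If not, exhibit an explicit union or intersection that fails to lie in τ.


τ is NOT a topology on X.

Axiom (T1): ∅ ∈ τ? Yes; X ∈ τ? Yes.
Axiom (T2/T3): check pairwise unions and intersections of members of τ.
Counterexample for (T2): {x26} ∪ {x27} = {x26, x27} ∉ τ. Therefore τ is NOT a topology.


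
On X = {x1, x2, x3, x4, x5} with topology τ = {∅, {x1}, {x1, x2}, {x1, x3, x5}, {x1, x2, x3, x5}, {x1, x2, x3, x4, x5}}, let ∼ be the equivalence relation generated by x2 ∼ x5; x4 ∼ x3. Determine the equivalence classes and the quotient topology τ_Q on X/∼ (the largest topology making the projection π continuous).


X/∼ = {[x1], [x2=x5], [x3=x4]}; |τ_Q| = 3.

Equivalence classes: [x1], [x2=x5], [x3=x4].
Quotient map π: X → X/∼ sends x1 ↦ [x1], x2 ↦ [x2=x5], x3 ↦ [x3=x4], x4 ↦ [x3=x4], x5 ↦ [x2=x5].
For each subset V ⊆ X/∼, compute π^{-1}(V) ⊆ X and check whether π^{-1}(V) ∈ τ. V is open in τ_Q iff π^{-1}(V) ∈ τ.
  V = {}: π^{-1}(V) = ∅ ∈ τ ✓.
  V = {[x1]}: π^{-1}(V) = {x1} ∈ τ ✓.
  V = {[x2=x5]}: π^{-1}(V) = {x2, x5} ∉ τ ✗.
  V = {[x1], [x2=x5]}: π^{-1}(V) = {x1, x2, x5} ∉ τ ✗.
  V = {[x3=x4]}: π^{-1}(V) = {x3, x4} ∉ τ ✗.
  V = {[x1], [x3=x4]}: π^{-1}(V) = {x1, x3, x4} ∉ τ ✗.
  V = {[x2=x5], [x3=x4]}: π^{-1}(V) = {x2, x3, x4, x5} ∉ τ ✗.
  V = {[x1], [x2=x5], [x3=x4]}: π^{-1}(V) = {x1, x2, x3, x4, x5} ∈ τ ✓.
Open sets in the quotient: τ_Q = {{}, {[x1]}, {[x1], [x2=x5], [x3=x4]}} (3 elements).


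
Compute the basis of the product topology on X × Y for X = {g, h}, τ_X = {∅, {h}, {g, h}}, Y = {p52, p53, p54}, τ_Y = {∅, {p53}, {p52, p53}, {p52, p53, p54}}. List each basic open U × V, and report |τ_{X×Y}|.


Basis B = {∅ × ∅, {h} × {p53}, {g, h} × {p53}, {h} × {p52, p53}, {h} × {p52, p53, p54}, {g, h} × {p52, p53}, {g, h} × {p52, p53, p54}}; |τ_{X×Y}| = 10.

Enumerate products U × V with U ∈ τ_X, V ∈ τ_Y (deduplicated):
  ∅ × ∅ = {} (∅)
  {h} × {p53} = {(h,p53)}
  {g, h} × {p53} = {(g,p53), (h,p53)}
  {h} × {p52, p53} = {(h,p52), (h,p53)}
  {h} × {p52, p53, p54} = {(h,p52), (h,p53), (h,p54)}
  {g, h} × {p52, p53} = {(g,p52), (g,p53), (h,p52), (h,p53)}
  {g, h} × {p52, p53, p54} = {(g,p52), (g,p53), (g,p54), (h,p52), (h,p53), (h,p54)}
These 7 distinct sets form the basis B.
Close under arbitrary unions to get τ_{X×Y}; counting gives |τ_{X×Y}| = 10.


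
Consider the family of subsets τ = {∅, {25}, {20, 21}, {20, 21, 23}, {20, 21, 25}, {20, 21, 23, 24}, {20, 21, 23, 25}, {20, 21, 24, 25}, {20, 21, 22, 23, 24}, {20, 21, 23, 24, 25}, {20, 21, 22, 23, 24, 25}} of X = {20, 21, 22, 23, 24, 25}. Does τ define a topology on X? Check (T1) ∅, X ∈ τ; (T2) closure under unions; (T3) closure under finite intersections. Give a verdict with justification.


τ is NOT a topology on X.

Axiom (T1): ∅ ∈ τ? Yes; X ∈ τ? Yes.
Axiom (T2/T3): check pairwise unions and intersections of members of τ.
Counterexample for (T3): {20, 21, 23, 24} ∩ {20, 21, 24, 25} = {20, 21, 24} ∉ τ. Therefore τ is NOT a topology.


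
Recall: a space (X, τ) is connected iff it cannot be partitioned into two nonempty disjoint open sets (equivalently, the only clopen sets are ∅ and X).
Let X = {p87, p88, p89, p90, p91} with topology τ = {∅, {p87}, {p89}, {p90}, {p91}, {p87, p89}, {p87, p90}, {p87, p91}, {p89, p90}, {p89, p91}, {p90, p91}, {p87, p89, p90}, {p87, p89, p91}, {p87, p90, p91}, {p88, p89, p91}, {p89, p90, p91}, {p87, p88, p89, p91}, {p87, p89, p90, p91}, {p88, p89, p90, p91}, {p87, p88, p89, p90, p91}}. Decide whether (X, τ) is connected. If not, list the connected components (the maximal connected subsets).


(X, τ) is disconnected; components = [{p87}, {p90}, {p88, p89, p91}].

Find clopen sets (U ∈ τ with X ∖ U ∈ τ):
  U = ∅, X ∖ U = {p87, p88, p89, p90, p91} — both open, so U is clopen.
  U = {p87}, X ∖ U = {p88, p89, p90, p91} — both open, so U is clopen.
  U = {p90}, X ∖ U = {p87, p88, p89, p91} — both open, so U is clopen.
  U = {p87, p90}, X ∖ U = {p88, p89, p91} — both open, so U is clopen.
  U = {p88, p89, p91}, X ∖ U = {p87, p90} — both open, so U is clopen.
  U = {p87, p88, p89, p91}, X ∖ U = {p90} — both open, so U is clopen.
  U = {p88, p89, p90, p91}, X ∖ U = {p87} — both open, so U is clopen.
  U = {p87, p88, p89, p90, p91}, X ∖ U = ∅ — both open, so U is clopen.
Nontrivial clopen(s) exist: e.g. {p88, p89, p91}. So (X, τ) is disconnected.
Compute connected components by grouping points that agree on all clopens:
  component: {p87}
  component: {p90}
  component: {p88, p89, p91}


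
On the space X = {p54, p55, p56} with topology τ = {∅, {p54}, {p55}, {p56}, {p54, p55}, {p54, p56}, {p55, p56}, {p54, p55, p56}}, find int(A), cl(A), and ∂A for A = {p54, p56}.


int(A) = {p54, p56}, cl(A) = {p54, p56}, ∂A = ∅.

Closed sets in (X, τ) are complements of opens:
  closed(X, τ) = {∅, {p54}, {p55}, {p56}, {p54, p55}, {p54, p56}, {p55, p56}, {p54, p55, p56}}.
int(A) = ⋃ {U ∈ τ : U ⊆ A}. Opens contained in A: ∅, {p54}, {p56}, {p54, p56}.
Taking the union of these: int(A) = {p54, p56}.
cl(A) = ⋂ {C closed : A ⊆ C}. Closed sets containing A: {p54, p56}, {p54, p55, p56}.
Intersecting these: cl(A) = {p54, p56}.
∂A = cl(A) ∖ int(A) = {p54, p56} ∖ {p54, p56} = ∅.


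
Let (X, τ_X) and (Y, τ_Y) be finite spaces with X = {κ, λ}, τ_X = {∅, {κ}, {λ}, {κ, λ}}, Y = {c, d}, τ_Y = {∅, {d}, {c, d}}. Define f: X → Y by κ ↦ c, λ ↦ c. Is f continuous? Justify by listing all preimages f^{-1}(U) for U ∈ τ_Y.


f IS continuous.

Compute f^{-1}(U) for each U ∈ τ_Y:
  U = ∅: f^{-1}(U) = ∅ ∈ τ_X ✓.
  U = {d}: f^{-1}(U) = ∅ ∈ τ_X ✓.
  U = {c, d}: f^{-1}(U) = {κ, λ} ∈ τ_X ✓.
Every preimage lies in τ_X, so f IS continuous.


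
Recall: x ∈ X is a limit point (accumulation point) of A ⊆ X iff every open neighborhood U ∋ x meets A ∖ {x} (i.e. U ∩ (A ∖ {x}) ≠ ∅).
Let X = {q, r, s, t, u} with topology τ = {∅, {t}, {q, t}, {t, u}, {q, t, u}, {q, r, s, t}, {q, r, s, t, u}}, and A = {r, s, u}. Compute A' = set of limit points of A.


A' = {r, s}

For each x ∈ X, list the open sets U ∈ τ with x ∈ U, then check whether U ∩ (A ∖ {x}) ≠ ∅ for every such U.
  x = q: open {q, t} ∋ x has {q, t} ∩ (A ∖ {q}) = ∅, so x is NOT a limit point.
  x = r: opens ∋ x are {q, r, s, t}, {q, r, s, t, u}; each meets A ∖ {r}, so x IS a limit point.
  x = s: opens ∋ x are {q, r, s, t}, {q, r, s, t, u}; each meets A ∖ {s}, so x IS a limit point.
  x = t: open {t} ∋ x has {t} ∩ (A ∖ {t}) = ∅, so x is NOT a limit point.
  x = u: open {t, u} ∋ x has {t, u} ∩ (A ∖ {u}) = ∅, so x is NOT a limit point.
Collecting: A' = {r, s}.


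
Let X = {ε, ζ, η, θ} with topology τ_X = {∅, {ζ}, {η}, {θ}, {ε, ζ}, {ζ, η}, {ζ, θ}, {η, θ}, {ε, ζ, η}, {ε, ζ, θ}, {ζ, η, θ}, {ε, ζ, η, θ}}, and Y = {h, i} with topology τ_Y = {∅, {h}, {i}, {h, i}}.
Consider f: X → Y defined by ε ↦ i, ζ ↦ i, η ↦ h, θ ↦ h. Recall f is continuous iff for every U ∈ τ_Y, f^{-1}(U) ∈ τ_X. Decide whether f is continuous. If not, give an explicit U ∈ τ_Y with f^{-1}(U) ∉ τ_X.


f IS continuous.

Compute f^{-1}(U) for each U ∈ τ_Y:
  U = ∅: f^{-1}(U) = ∅ ∈ τ_X ✓.
  U = {h}: f^{-1}(U) = {η, θ} ∈ τ_X ✓.
  U = {i}: f^{-1}(U) = {ε, ζ} ∈ τ_X ✓.
  U = {h, i}: f^{-1}(U) = {ε, ζ, η, θ} ∈ τ_X ✓.
Every preimage lies in τ_X, so f IS continuous.


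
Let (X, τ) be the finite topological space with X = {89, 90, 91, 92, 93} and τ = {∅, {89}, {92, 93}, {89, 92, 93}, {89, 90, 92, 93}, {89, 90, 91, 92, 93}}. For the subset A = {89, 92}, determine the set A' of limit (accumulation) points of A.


A' = {90, 91, 93}

For each x ∈ X, list the open sets U ∈ τ with x ∈ U, then check whether U ∩ (A ∖ {x}) ≠ ∅ for every such U.
  x = 89: open {89} ∋ x has {89} ∩ (A ∖ {89}) = ∅, so x is NOT a limit point.
  x = 90: opens ∋ x are {89, 90, 92, 93}, {89, 90, 91, 92, 93}; each meets A ∖ {90}, so x IS a limit point.
  x = 91: opens ∋ x are {89, 90, 91, 92, 93}; each meets A ∖ {91}, so x IS a limit point.
  x = 92: open {92, 93} ∋ x has {92, 93} ∩ (A ∖ {92}) = ∅, so x is NOT a limit point.
  x = 93: opens ∋ x are {92, 93}, {89, 92, 93}, {89, 90, 92, 93}, {89, 90, 91, 92, 93}; each meets A ∖ {93}, so x IS a limit point.
Collecting: A' = {90, 91, 93}.


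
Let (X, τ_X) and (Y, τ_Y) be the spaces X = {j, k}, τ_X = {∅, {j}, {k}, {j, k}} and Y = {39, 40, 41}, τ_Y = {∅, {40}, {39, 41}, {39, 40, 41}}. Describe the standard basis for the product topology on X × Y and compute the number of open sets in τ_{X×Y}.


Basis B = {∅ × ∅, {j} × {40}, {k} × {40}, {j} × {39, 41}, {j, k} × {40}, {k} × {39, 41}, {j} × {39, 40, 41}, {k} × {39, 40, 41}, {j, k} × {39, 41}, {j, k} × {39, 40, 41}}; |τ_{X×Y}| = 16.

Enumerate products U × V with U ∈ τ_X, V ∈ τ_Y (deduplicated):
  ∅ × ∅ = {} (∅)
  {j} × {40} = {(j,40)}
  {k} × {40} = {(k,40)}
  {j} × {39, 41} = {(j,39), (j,41)}
  {j, k} × {40} = {(j,40), (k,40)}
  {k} × {39, 41} = {(k,39), (k,41)}
  {j} × {39, 40, 41} = {(j,39), (j,40), (j,41)}
  {k} × {39, 40, 41} = {(k,39), (k,40), (k,41)}
  {j, k} × {39, 41} = {(j,39), (j,41), (k,39), (k,41)}
  {j, k} × {39, 40, 41} = {(j,39), (j,40), (j,41), (k,39), (k,40), (k,41)}
These 10 distinct sets form the basis B.
Close under arbitrary unions to get τ_{X×Y}; counting gives |τ_{X×Y}| = 16.


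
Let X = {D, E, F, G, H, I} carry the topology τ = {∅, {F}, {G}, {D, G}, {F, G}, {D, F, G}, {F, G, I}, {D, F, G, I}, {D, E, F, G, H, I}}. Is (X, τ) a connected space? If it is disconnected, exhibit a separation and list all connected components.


(X, τ) is connected.

Find clopen sets (U ∈ τ with X ∖ U ∈ τ):
  U = ∅, X ∖ U = {D, E, F, G, H, I} — both open, so U is clopen.
  U = {D, E, F, G, H, I}, X ∖ U = ∅ — both open, so U is clopen.
Only trivial clopens (∅ and X) exist, so (X, τ) is connected.
Compute connected components by grouping points that agree on all clopens:
  component: {D, E, F, G, H, I}


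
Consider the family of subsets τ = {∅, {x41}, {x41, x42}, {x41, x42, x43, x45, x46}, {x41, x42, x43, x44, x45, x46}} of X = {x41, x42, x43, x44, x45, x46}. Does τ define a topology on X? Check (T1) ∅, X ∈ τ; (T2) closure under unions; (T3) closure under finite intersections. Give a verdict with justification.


τ IS a topology on X.

Axiom (T1): ∅ ∈ τ? Yes; X ∈ τ? Yes.
Axiom (T2/T3): check pairwise unions and intersections of members of τ.
All pairwise intersections and unions checked — each lies in τ. Therefore τ satisfies (T1), (T2), (T3): it IS a topology on X.


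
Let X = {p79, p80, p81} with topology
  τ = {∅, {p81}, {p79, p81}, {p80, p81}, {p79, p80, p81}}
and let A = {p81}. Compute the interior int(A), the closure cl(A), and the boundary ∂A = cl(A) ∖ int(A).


int(A) = {p81}, cl(A) = {p79, p80, p81}, ∂A = {p79, p80}.

Closed sets in (X, τ) are complements of opens:
  closed(X, τ) = {∅, {p79}, {p80}, {p79, p80}, {p79, p80, p81}}.
int(A) = ⋃ {U ∈ τ : U ⊆ A}. Opens contained in A: ∅, {p81}.
Taking the union of these: int(A) = {p81}.
cl(A) = ⋂ {C closed : A ⊆ C}. Closed sets containing A: {p79, p80, p81}.
Intersecting these: cl(A) = {p79, p80, p81}.
∂A = cl(A) ∖ int(A) = {p79, p80, p81} ∖ {p81} = {p79, p80}.


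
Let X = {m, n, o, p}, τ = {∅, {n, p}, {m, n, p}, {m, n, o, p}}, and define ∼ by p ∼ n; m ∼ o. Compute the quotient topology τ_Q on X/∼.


X/∼ = {[m=o], [n=p]}; |τ_Q| = 3.

Equivalence classes: [m=o], [n=p].
Quotient map π: X → X/∼ sends m ↦ [m=o], n ↦ [n=p], o ↦ [m=o], p ↦ [n=p].
For each subset V ⊆ X/∼, compute π^{-1}(V) ⊆ X and check whether π^{-1}(V) ∈ τ. V is open in τ_Q iff π^{-1}(V) ∈ τ.
  V = {}: π^{-1}(V) = ∅ ∈ τ ✓.
  V = {[m=o]}: π^{-1}(V) = {m, o} ∉ τ ✗.
  V = {[n=p]}: π^{-1}(V) = {n, p} ∈ τ ✓.
  V = {[m=o], [n=p]}: π^{-1}(V) = {m, n, o, p} ∈ τ ✓.
Open sets in the quotient: τ_Q = {{}, {[n=p]}, {[m=o], [n=p]}} (3 elements).


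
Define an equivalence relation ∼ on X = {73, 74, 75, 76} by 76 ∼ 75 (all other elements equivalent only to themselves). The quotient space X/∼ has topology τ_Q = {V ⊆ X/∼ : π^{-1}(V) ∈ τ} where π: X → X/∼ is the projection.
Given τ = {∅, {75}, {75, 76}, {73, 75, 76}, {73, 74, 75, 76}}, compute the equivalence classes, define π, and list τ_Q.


X/∼ = {[73], [74], [75=76]}; |τ_Q| = 4.

Equivalence classes: [73], [74], [75=76].
Quotient map π: X → X/∼ sends 73 ↦ [73], 74 ↦ [74], 75 ↦ [75=76], 76 ↦ [75=76].
For each subset V ⊆ X/∼, compute π^{-1}(V) ⊆ X and check whether π^{-1}(V) ∈ τ. V is open in τ_Q iff π^{-1}(V) ∈ τ.
  V = {}: π^{-1}(V) = ∅ ∈ τ ✓.
  V = {[73]}: π^{-1}(V) = {73} ∉ τ ✗.
  V = {[74]}: π^{-1}(V) = {74} ∉ τ ✗.
  V = {[73], [74]}: π^{-1}(V) = {73, 74} ∉ τ ✗.
  V = {[75=76]}: π^{-1}(V) = {75, 76} ∈ τ ✓.
  V = {[73], [75=76]}: π^{-1}(V) = {73, 75, 76} ∈ τ ✓.
  V = {[74], [75=76]}: π^{-1}(V) = {74, 75, 76} ∉ τ ✗.
  V = {[73], [74], [75=76]}: π^{-1}(V) = {73, 74, 75, 76} ∈ τ ✓.
Open sets in the quotient: τ_Q = {{}, {[75=76]}, {[73], [75=76]}, {[73], [74], [75=76]}} (4 elements).


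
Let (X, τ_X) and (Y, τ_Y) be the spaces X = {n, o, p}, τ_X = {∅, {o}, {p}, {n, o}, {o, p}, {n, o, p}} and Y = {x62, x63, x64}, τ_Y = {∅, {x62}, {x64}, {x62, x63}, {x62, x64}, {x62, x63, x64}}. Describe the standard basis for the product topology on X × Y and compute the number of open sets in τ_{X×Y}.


Basis B = {∅ × ∅, {o} × {x62}, {o} × {x64}, {p} × {x62}, {p} × {x64}, {n, o} × {x62}, {n, o} × {x64}, {o} × {x62, x63}, {o} × {x62, x64}, {o, p} × {x62}, {o, p} × {x64}, {p} × {x62, x63}, {p} × {x62, x64}, {n, o, p} × {x62}, {n, o, p} × {x64}, {o} × {x62, x63, x64}, {p} × {x62, x63, x64}, {n, o} × {x62, x63}, {n, o} × {x62, x64}, {o, p} × {x62, x63}, {o, p} × {x62, x64}, {n, o} × {x62, x63, x64}, {n, o, p} × {x62, x63}, {n, o, p} × {x62, x64}, {o, p} × {x62, x63, x64}, {n, o, p} × {x62, x63, x64}}; |τ_{X×Y}| = 108.

Enumerate products U × V with U ∈ τ_X, V ∈ τ_Y (deduplicated):
  ∅ × ∅ = {} (∅)
  {o} × {x62} = {(o,x62)}
  {o} × {x64} = {(o,x64)}
  {p} × {x62} = {(p,x62)}
  {p} × {x64} = {(p,x64)}
  {n, o} × {x62} = {(n,x62), (o,x62)}
  {n, o} × {x64} = {(n,x64), (o,x64)}
  {o} × {x62, x63} = {(o,x62), (o,x63)}
  {o} × {x62, x64} = {(o,x62), (o,x64)}
  {o, p} × {x62} = {(o,x62), (p,x62)}
  {o, p} × {x64} = {(o,x64), (p,x64)}
  {p} × {x62, x63} = {(p,x62), (p,x63)}
  {p} × {x62, x64} = {(p,x62), (p,x64)}
  {n, o, p} × {x62} = {(n,x62), (o,x62), (p,x62)}
  {n, o, p} × {x64} = {(n,x64), (o,x64), (p,x64)}
  {o} × {x62, x63, x64} = {(o,x62), (o,x63), (o,x64)}
  {p} × {x62, x63, x64} = {(p,x62), (p,x63), (p,x64)}
  {n, o} × {x62, x63} = {(n,x62), (n,x63), (o,x62), (o,x63)}
  {n, o} × {x62, x64} = {(n,x62), (n,x64), (o,x62), (o,x64)}
  {o, p} × {x62, x63} = {(o,x62), (o,x63), (p,x62), (p,x63)}
  {o, p} × {x62, x64} = {(o,x62), (o,x64), (p,x62), (p,x64)}
  {n, o} × {x62, x63, x64} = {(n,x62), (n,x63), (n,x64), (o,x62), (o,x63), (o,x64)}
  {n, o, p} × {x62, x63} = {(n,x62), (n,x63), (o,x62), (o,x63), (p,x62), (p,x63)}
  {n, o, p} × {x62, x64} = {(n,x62), (n,x64), (o,x62), (o,x64), (p,x62), (p,x64)}
  {o, p} × {x62, x63, x64} = {(o,x62), (o,x63), (o,x64), (p,x62), (p,x63), (p,x64)}
  {n, o, p} × {x62, x63, x64} = {(n,x62), (n,x63), (n,x64), (o,x62), (o,x63), (o,x64), (p,x62), (p,x63), (p,x64)}
These 26 distinct sets form the basis B.
Close under arbitrary unions to get τ_{X×Y}; counting gives |τ_{X×Y}| = 108.


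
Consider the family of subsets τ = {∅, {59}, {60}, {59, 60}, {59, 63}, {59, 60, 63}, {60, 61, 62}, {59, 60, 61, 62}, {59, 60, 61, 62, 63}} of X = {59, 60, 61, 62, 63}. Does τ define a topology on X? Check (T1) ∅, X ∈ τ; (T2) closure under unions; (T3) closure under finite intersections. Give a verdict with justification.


τ IS a topology on X.

Axiom (T1): ∅ ∈ τ? Yes; X ∈ τ? Yes.
Axiom (T2/T3): check pairwise unions and intersections of members of τ.
All pairwise intersections and unions checked — each lies in τ. Therefore τ satisfies (T1), (T2), (T3): it IS a topology on X.


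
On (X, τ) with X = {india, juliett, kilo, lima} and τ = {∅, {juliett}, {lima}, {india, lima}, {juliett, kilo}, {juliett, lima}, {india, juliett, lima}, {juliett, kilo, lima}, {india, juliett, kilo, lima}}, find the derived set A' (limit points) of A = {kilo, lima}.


A' = {india}

For each x ∈ X, list the open sets U ∈ τ with x ∈ U, then check whether U ∩ (A ∖ {x}) ≠ ∅ for every such U.
  x = india: opens ∋ x are {india, lima}, {india, juliett, lima}, {india, juliett, kilo, lima}; each meets A ∖ {india}, so x IS a limit point.
  x = juliett: open {juliett} ∋ x has {juliett} ∩ (A ∖ {juliett}) = ∅, so x is NOT a limit point.
  x = kilo: open {juliett, kilo} ∋ x has {juliett, kilo} ∩ (A ∖ {kilo}) = ∅, so x is NOT a limit point.
  x = lima: open {lima} ∋ x has {lima} ∩ (A ∖ {lima}) = ∅, so x is NOT a limit point.
Collecting: A' = {india}.


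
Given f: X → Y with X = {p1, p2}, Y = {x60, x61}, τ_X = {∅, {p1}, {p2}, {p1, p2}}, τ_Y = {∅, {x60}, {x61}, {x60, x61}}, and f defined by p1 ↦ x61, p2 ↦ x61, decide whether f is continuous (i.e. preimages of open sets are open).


f IS continuous.

Compute f^{-1}(U) for each U ∈ τ_Y:
  U = ∅: f^{-1}(U) = ∅ ∈ τ_X ✓.
  U = {x60}: f^{-1}(U) = ∅ ∈ τ_X ✓.
  U = {x61}: f^{-1}(U) = {p1, p2} ∈ τ_X ✓.
  U = {x60, x61}: f^{-1}(U) = {p1, p2} ∈ τ_X ✓.
Every preimage lies in τ_X, so f IS continuous.


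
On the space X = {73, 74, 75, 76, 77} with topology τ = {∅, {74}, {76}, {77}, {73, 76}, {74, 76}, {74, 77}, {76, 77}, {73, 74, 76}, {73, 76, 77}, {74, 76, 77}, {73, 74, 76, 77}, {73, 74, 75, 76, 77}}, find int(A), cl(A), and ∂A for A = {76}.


int(A) = {76}, cl(A) = {73, 75, 76}, ∂A = {73, 75}.

Closed sets in (X, τ) are complements of opens:
  closed(X, τ) = {∅, {75}, {73, 75}, {74, 75}, {75, 77}, {73, 74, 75}, {73, 75, 76}, {73, 75, 77}, {74, 75, 77}, {73, 74, 75, 76}, {73, 74, 75, 77}, {73, 75, 76, 77}, {73, 74, 75, 76, 77}}.
int(A) = ⋃ {U ∈ τ : U ⊆ A}. Opens contained in A: ∅, {76}.
Taking the union of these: int(A) = {76}.
cl(A) = ⋂ {C closed : A ⊆ C}. Closed sets containing A: {73, 75, 76}, {73, 74, 75, 76}, {73, 75, 76, 77}, {73, 74, 75, 76, 77}.
Intersecting these: cl(A) = {73, 75, 76}.
∂A = cl(A) ∖ int(A) = {73, 75, 76} ∖ {76} = {73, 75}.


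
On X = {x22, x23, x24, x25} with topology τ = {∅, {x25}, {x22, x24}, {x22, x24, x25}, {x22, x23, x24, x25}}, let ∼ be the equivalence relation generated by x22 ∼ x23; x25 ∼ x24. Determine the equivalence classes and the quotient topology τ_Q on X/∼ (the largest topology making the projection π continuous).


X/∼ = {[x22=x23], [x24=x25]}; |τ_Q| = 2.

Equivalence classes: [x22=x23], [x24=x25].
Quotient map π: X → X/∼ sends x22 ↦ [x22=x23], x23 ↦ [x22=x23], x24 ↦ [x24=x25], x25 ↦ [x24=x25].
For each subset V ⊆ X/∼, compute π^{-1}(V) ⊆ X and check whether π^{-1}(V) ∈ τ. V is open in τ_Q iff π^{-1}(V) ∈ τ.
  V = {}: π^{-1}(V) = ∅ ∈ τ ✓.
  V = {[x22=x23]}: π^{-1}(V) = {x22, x23} ∉ τ ✗.
  V = {[x24=x25]}: π^{-1}(V) = {x24, x25} ∉ τ ✗.
  V = {[x22=x23], [x24=x25]}: π^{-1}(V) = {x22, x23, x24, x25} ∈ τ ✓.
Open sets in the quotient: τ_Q = {{}, {[x22=x23], [x24=x25]}} (2 elements).


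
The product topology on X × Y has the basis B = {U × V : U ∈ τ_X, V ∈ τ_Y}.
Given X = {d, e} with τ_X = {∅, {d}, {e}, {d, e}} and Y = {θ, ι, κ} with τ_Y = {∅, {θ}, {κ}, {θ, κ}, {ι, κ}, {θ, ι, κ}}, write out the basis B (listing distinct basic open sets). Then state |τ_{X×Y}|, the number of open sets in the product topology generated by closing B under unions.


Basis B = {∅ × ∅, {d} × {θ}, {d} × {κ}, {e} × {θ}, {e} × {κ}, {d} × {θ, κ}, {d, e} × {θ}, {d} × {ι, κ}, {d, e} × {κ}, {e} × {θ, κ}, {e} × {ι, κ}, {d} × {θ, ι, κ}, {e} × {θ, ι, κ}, {d, e} × {θ, κ}, {d, e} × {ι, κ}, {d, e} × {θ, ι, κ}}; |τ_{X×Y}| = 36.

Enumerate products U × V with U ∈ τ_X, V ∈ τ_Y (deduplicated):
  ∅ × ∅ = {} (∅)
  {d} × {θ} = {(d,θ)}
  {d} × {κ} = {(d,κ)}
  {e} × {θ} = {(e,θ)}
  {e} × {κ} = {(e,κ)}
  {d} × {θ, κ} = {(d,θ), (d,κ)}
  {d, e} × {θ} = {(d,θ), (e,θ)}
  {d} × {ι, κ} = {(d,ι), (d,κ)}
  {d, e} × {κ} = {(d,κ), (e,κ)}
  {e} × {θ, κ} = {(e,θ), (e,κ)}
  {e} × {ι, κ} = {(e,ι), (e,κ)}
  {d} × {θ, ι, κ} = {(d,θ), (d,ι), (d,κ)}
  {e} × {θ, ι, κ} = {(e,θ), (e,ι), (e,κ)}
  {d, e} × {θ, κ} = {(d,θ), (d,κ), (e,θ), (e,κ)}
  {d, e} × {ι, κ} = {(d,ι), (d,κ), (e,ι), (e,κ)}
  {d, e} × {θ, ι, κ} = {(d,θ), (d,ι), (d,κ), (e,θ), (e,ι), (e,κ)}
These 16 distinct sets form the basis B.
Close under arbitrary unions to get τ_{X×Y}; counting gives |τ_{X×Y}| = 36.


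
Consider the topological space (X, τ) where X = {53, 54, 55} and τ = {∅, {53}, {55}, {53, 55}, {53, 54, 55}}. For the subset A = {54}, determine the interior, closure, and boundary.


int(A) = ∅, cl(A) = {54}, ∂A = {54}.

Closed sets in (X, τ) are complements of opens:
  closed(X, τ) = {∅, {54}, {53, 54}, {54, 55}, {53, 54, 55}}.
int(A) = ⋃ {U ∈ τ : U ⊆ A}. Opens contained in A: ∅.
Taking the union of these: int(A) = ∅.
cl(A) = ⋂ {C closed : A ⊆ C}. Closed sets containing A: {54}, {53, 54}, {54, 55}, {53, 54, 55}.
Intersecting these: cl(A) = {54}.
∂A = cl(A) ∖ int(A) = {54} ∖ ∅ = {54}.


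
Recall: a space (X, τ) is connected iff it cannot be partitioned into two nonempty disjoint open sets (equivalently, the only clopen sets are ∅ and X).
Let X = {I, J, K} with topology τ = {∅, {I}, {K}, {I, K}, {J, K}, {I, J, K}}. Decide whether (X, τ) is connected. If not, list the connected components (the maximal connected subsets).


(X, τ) is disconnected; components = [{I}, {J, K}].

Find clopen sets (U ∈ τ with X ∖ U ∈ τ):
  U = ∅, X ∖ U = {I, J, K} — both open, so U is clopen.
  U = {I}, X ∖ U = {J, K} — both open, so U is clopen.
  U = {J, K}, X ∖ U = {I} — both open, so U is clopen.
  U = {I, J, K}, X ∖ U = ∅ — both open, so U is clopen.
Nontrivial clopen(s) exist: e.g. {J, K}. So (X, τ) is disconnected.
Compute connected components by grouping points that agree on all clopens:
  component: {I}
  component: {J, K}


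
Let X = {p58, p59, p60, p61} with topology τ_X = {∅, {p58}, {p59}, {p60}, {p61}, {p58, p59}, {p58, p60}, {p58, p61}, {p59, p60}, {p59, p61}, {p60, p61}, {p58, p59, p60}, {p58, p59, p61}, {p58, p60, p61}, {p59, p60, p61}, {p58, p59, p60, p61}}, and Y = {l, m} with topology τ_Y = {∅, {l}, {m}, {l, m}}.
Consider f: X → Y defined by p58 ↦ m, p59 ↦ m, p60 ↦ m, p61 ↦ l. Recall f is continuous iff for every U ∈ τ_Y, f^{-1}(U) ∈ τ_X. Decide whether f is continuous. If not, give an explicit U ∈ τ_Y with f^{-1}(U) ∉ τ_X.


f IS continuous.

Compute f^{-1}(U) for each U ∈ τ_Y:
  U = ∅: f^{-1}(U) = ∅ ∈ τ_X ✓.
  U = {l}: f^{-1}(U) = {p61} ∈ τ_X ✓.
  U = {m}: f^{-1}(U) = {p58, p59, p60} ∈ τ_X ✓.
  U = {l, m}: f^{-1}(U) = {p58, p59, p60, p61} ∈ τ_X ✓.
Every preimage lies in τ_X, so f IS continuous.


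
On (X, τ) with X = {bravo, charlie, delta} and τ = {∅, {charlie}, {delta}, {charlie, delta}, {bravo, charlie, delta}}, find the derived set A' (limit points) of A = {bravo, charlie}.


A' = {bravo}

For each x ∈ X, list the open sets U ∈ τ with x ∈ U, then check whether U ∩ (A ∖ {x}) ≠ ∅ for every such U.
  x = bravo: opens ∋ x are {bravo, charlie, delta}; each meets A ∖ {bravo}, so x IS a limit point.
  x = charlie: open {charlie} ∋ x has {charlie} ∩ (A ∖ {charlie}) = ∅, so x is NOT a limit point.
  x = delta: open {delta} ∋ x has {delta} ∩ (A ∖ {delta}) = ∅, so x is NOT a limit point.
Collecting: A' = {bravo}.


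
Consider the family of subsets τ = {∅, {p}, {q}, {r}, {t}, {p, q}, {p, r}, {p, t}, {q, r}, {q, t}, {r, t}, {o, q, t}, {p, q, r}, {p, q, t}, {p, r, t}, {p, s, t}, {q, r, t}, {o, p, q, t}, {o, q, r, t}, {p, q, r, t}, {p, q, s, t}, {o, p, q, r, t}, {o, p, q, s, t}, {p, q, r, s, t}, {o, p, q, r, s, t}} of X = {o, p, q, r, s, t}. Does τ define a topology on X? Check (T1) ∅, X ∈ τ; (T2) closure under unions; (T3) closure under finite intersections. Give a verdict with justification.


τ is NOT a topology on X.

Axiom (T1): ∅ ∈ τ? Yes; X ∈ τ? Yes.
Axiom (T2/T3): check pairwise unions and intersections of members of τ.
Counterexample for (T2): {r} ∪ {p, s, t} = {p, r, s, t} ∉ τ. Therefore τ is NOT a topology.


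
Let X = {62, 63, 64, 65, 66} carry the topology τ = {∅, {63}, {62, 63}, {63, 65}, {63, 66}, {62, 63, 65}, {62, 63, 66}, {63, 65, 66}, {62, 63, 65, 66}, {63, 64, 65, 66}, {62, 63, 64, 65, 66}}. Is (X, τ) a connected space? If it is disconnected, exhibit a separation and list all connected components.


(X, τ) is connected.

Find clopen sets (U ∈ τ with X ∖ U ∈ τ):
  U = ∅, X ∖ U = {62, 63, 64, 65, 66} — both open, so U is clopen.
  U = {62, 63, 64, 65, 66}, X ∖ U = ∅ — both open, so U is clopen.
Only trivial clopens (∅ and X) exist, so (X, τ) is connected.
Compute connected components by grouping points that agree on all clopens:
  component: {62, 63, 64, 65, 66}


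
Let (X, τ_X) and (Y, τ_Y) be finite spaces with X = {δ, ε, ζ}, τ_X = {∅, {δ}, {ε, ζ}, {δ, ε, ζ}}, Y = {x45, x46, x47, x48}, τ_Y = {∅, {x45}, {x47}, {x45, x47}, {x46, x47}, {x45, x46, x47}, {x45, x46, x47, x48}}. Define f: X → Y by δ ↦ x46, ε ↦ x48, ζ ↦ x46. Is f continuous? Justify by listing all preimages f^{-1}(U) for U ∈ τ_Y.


f is NOT continuous.

Compute f^{-1}(U) for each U ∈ τ_Y:
  U = ∅: f^{-1}(U) = ∅ ∈ τ_X ✓.
  U = {x45}: f^{-1}(U) = ∅ ∈ τ_X ✓.
  U = {x47}: f^{-1}(U) = ∅ ∈ τ_X ✓.
  U = {x45, x47}: f^{-1}(U) = ∅ ∈ τ_X ✓.
  U = {x46, x47}: f^{-1}(U) = {δ, ζ} ∉ τ_X ✗.
  U = {x45, x46, x47}: f^{-1}(U) = {δ, ζ} ∉ τ_X ✗.
  U = {x45, x46, x47, x48}: f^{-1}(U) = {δ, ε, ζ} ∈ τ_X ✓.
Found U = {x46, x47} with f^{-1}(U) = {δ, ζ} not in τ_X. Therefore f is NOT continuous.
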